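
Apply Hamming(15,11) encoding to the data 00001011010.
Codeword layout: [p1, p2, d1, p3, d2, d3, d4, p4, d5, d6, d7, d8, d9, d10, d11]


Parity bits: p1=0, p2=0, p3=0, p4=0

000000001011010


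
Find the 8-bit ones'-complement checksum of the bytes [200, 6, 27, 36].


Sum = 269 mod 256 = 13
Complement = 242

242


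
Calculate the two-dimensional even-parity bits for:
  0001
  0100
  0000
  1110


Row parities: 1101
Column parities: 1011

Row P: 1101, Col P: 1011, Corner: 1


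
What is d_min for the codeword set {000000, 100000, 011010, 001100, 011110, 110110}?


Comparing all pairs, minimum distance: 1
Can detect 0 errors, correct 0 errors

1


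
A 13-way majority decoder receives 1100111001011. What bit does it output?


Ones: 8 out of 13
Threshold: 7

1 (8/13 voted 1)


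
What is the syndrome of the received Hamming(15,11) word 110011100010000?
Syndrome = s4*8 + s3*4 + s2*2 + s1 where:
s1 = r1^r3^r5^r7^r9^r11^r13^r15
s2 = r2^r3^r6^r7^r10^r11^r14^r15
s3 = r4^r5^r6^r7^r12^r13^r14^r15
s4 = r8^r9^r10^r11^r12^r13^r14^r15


s1=0, s2=0, s3=1, s4=1

Syndrome = 12 (error at position 12)


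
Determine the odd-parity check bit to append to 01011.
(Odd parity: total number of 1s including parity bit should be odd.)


Number of 1s in data: 3
Parity bit: 0

0


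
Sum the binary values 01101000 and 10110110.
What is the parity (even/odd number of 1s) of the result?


01101000 = 104
10110110 = 182
Sum = 286 = 100011110
1s count = 5

odd parity (5 ones in 100011110)


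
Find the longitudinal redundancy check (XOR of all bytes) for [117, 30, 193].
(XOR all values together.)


XOR chain: 117 ^ 30 ^ 193 = 170

170


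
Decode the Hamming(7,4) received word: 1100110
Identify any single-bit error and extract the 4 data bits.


Syndrome = 0: no error detected

Data: 0110 (no errors)


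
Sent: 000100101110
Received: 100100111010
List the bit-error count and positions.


XOR: 100000010100

3 error(s) at position(s): 0, 7, 9


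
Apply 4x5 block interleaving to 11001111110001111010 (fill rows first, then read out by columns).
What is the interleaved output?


Matrix:
  11001
  11111
  00011
  11010
Read columns: 11011101010001111110

11011101010001111110


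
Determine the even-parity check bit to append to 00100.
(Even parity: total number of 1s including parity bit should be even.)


Number of 1s in data: 1
Parity bit: 1

1


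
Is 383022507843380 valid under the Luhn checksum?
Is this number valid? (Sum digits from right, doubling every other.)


Luhn sum = 58
58 mod 10 = 8

Invalid (Luhn sum mod 10 = 8)


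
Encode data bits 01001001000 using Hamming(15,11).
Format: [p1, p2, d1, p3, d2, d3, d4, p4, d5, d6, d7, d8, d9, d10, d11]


Parity bits: p1=0, p2=0, p3=0, p4=0

000010001001000


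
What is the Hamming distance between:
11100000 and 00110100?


XOR: 11010100
Count of 1s: 4

4


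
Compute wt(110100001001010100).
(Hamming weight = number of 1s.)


Counting 1s in 110100001001010100

7


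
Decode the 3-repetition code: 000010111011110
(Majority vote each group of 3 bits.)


Groups: 000, 010, 111, 011, 110
Majority votes: 00111

00111


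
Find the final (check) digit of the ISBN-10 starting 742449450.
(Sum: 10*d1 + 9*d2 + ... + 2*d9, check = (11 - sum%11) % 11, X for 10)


Weighted sum: 250
250 mod 11 = 8

Check digit: 3


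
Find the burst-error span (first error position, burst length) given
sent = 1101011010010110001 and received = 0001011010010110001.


XOR: 1100000000000000000

Burst at position 0, length 2


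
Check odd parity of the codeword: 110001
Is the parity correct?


Number of 1s: 3

Yes, parity is correct (3 ones)


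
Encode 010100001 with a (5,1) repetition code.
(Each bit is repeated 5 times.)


Each bit -> 5 copies

000001111100000111110000000000000000000011111


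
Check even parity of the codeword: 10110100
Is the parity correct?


Number of 1s: 4

Yes, parity is correct (4 ones)


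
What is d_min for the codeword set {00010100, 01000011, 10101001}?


Comparing all pairs, minimum distance: 5
Can detect 4 errors, correct 2 errors

5


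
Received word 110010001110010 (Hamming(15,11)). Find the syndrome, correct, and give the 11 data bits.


Syndrome = 0: no error detected

Data: 01001110010 (no errors)


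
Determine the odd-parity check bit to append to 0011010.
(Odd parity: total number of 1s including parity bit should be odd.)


Number of 1s in data: 3
Parity bit: 0

0


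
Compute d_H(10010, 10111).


XOR: 00101
Count of 1s: 2

2


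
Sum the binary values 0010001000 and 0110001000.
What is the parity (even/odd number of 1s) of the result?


0010001000 = 136
0110001000 = 392
Sum = 528 = 1000010000
1s count = 2

even parity (2 ones in 1000010000)


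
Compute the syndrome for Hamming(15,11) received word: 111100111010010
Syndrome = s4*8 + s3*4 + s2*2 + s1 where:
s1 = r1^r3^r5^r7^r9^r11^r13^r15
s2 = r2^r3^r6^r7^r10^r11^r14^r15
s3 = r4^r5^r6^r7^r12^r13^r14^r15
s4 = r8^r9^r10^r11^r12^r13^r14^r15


s1=1, s2=1, s3=1, s4=0

Syndrome = 7 (error at position 7)


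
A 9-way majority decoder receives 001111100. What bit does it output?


Ones: 5 out of 9
Threshold: 5

1 (5/9 voted 1)


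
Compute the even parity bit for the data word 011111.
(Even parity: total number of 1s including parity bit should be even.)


Number of 1s in data: 5
Parity bit: 1

1


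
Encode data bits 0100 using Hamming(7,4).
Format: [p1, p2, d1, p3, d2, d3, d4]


Parity bits: p1=1, p2=0, p3=1

1001100


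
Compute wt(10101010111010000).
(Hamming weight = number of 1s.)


Counting 1s in 10101010111010000

8


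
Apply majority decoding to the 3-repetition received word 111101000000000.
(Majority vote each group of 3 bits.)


Groups: 111, 101, 000, 000, 000
Majority votes: 11000

11000


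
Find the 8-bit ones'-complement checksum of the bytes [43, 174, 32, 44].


Sum = 293 mod 256 = 37
Complement = 218

218


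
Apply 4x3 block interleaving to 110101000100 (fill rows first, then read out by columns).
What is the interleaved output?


Matrix:
  110
  101
  000
  100
Read columns: 110110000100

110110000100


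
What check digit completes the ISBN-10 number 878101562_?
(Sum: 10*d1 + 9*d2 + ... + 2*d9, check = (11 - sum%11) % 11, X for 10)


Weighted sum: 261
261 mod 11 = 8

Check digit: 3


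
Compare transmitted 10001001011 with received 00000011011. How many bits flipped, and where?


XOR: 10001010000

3 error(s) at position(s): 0, 4, 6


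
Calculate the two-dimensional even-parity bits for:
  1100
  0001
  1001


Row parities: 010
Column parities: 0100

Row P: 010, Col P: 0100, Corner: 1


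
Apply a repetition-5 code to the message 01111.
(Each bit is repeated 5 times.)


Each bit -> 5 copies

0000011111111111111111111


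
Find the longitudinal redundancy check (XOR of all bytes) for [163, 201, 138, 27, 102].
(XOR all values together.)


XOR chain: 163 ^ 201 ^ 138 ^ 27 ^ 102 = 157

157


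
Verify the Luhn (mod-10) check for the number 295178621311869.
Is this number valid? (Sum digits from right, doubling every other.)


Luhn sum = 72
72 mod 10 = 2

Invalid (Luhn sum mod 10 = 2)


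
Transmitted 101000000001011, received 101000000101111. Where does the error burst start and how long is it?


XOR: 000000000100100

Burst at position 9, length 4


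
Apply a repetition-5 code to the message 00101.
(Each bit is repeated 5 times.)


Each bit -> 5 copies

0000000000111110000011111


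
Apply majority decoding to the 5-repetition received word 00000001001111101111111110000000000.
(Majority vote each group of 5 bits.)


Groups: 00000, 00100, 11111, 01111, 11111, 00000, 00000
Majority votes: 0011100

0011100


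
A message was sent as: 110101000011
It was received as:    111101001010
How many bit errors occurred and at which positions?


XOR: 001000001001

3 error(s) at position(s): 2, 8, 11


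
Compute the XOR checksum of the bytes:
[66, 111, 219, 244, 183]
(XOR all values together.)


XOR chain: 66 ^ 111 ^ 219 ^ 244 ^ 183 = 181

181


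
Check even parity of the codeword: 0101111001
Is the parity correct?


Number of 1s: 6

Yes, parity is correct (6 ones)


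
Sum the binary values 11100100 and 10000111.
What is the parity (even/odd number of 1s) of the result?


11100100 = 228
10000111 = 135
Sum = 363 = 101101011
1s count = 6

even parity (6 ones in 101101011)


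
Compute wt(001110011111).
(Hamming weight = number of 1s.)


Counting 1s in 001110011111

8


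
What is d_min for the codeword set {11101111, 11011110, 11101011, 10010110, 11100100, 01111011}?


Comparing all pairs, minimum distance: 1
Can detect 0 errors, correct 0 errors

1


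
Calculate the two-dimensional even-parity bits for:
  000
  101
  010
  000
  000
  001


Row parities: 001001
Column parities: 110

Row P: 001001, Col P: 110, Corner: 0


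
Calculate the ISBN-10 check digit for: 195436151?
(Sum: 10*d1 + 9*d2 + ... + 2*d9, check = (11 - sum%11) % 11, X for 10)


Weighted sum: 228
228 mod 11 = 8

Check digit: 3


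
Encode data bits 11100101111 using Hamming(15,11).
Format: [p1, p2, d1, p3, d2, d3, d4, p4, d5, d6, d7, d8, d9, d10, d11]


Parity bits: p1=0, p2=1, p3=0, p4=1

011011010101111


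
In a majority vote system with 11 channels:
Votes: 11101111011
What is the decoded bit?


Ones: 9 out of 11
Threshold: 6

1 (9/11 voted 1)


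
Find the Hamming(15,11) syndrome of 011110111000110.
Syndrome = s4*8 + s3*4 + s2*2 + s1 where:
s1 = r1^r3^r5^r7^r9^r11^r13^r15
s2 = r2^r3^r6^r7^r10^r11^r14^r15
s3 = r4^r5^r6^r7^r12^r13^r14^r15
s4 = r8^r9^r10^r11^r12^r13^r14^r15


s1=1, s2=0, s3=1, s4=0

Syndrome = 5 (error at position 5)


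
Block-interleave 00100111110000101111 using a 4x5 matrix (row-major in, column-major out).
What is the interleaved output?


Matrix:
  00100
  11111
  00001
  01111
Read columns: 01000101110101010111

01000101110101010111


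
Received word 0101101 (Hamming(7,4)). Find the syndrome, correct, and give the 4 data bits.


Syndrome = 4: error at position 4

Data: 0101 (corrected bit 4)


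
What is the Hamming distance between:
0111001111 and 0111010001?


XOR: 0000011110
Count of 1s: 4

4


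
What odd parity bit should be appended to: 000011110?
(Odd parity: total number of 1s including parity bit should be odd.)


Number of 1s in data: 4
Parity bit: 1

1


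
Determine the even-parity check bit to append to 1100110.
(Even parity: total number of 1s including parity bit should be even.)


Number of 1s in data: 4
Parity bit: 0

0


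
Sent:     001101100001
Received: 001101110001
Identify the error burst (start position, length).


XOR: 000000010000

Burst at position 7, length 1


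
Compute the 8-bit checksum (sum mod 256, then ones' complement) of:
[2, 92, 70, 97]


Sum = 261 mod 256 = 5
Complement = 250

250


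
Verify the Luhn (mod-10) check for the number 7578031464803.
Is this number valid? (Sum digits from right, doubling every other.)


Luhn sum = 62
62 mod 10 = 2

Invalid (Luhn sum mod 10 = 2)


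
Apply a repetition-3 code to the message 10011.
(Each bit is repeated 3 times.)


Each bit -> 3 copies

111000000111111


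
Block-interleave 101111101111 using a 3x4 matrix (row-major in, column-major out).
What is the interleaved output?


Matrix:
  1011
  1110
  1111
Read columns: 111011111101

111011111101


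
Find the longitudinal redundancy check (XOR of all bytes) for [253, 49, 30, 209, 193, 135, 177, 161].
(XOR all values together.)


XOR chain: 253 ^ 49 ^ 30 ^ 209 ^ 193 ^ 135 ^ 177 ^ 161 = 85

85


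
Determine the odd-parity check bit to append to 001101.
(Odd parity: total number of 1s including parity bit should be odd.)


Number of 1s in data: 3
Parity bit: 0

0


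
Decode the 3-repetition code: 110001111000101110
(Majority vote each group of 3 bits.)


Groups: 110, 001, 111, 000, 101, 110
Majority votes: 101011

101011


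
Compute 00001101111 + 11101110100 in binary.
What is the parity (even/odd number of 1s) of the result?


00001101111 = 111
11101110100 = 1908
Sum = 2019 = 11111100011
1s count = 8

even parity (8 ones in 11111100011)


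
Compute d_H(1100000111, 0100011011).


XOR: 1000011100
Count of 1s: 4

4


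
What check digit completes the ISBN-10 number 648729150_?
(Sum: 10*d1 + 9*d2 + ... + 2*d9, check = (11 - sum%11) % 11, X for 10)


Weighted sum: 285
285 mod 11 = 10

Check digit: 1


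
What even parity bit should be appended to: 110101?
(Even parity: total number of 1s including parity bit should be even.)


Number of 1s in data: 4
Parity bit: 0

0


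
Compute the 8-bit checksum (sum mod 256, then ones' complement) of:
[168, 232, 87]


Sum = 487 mod 256 = 231
Complement = 24

24


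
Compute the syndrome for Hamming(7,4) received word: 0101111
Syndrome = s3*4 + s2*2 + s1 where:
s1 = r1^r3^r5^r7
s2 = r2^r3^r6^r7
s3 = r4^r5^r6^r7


s1=0, s2=1, s3=0

Syndrome = 2 (error at position 2)


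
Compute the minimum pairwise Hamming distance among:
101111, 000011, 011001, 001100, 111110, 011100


Comparing all pairs, minimum distance: 1
Can detect 0 errors, correct 0 errors

1


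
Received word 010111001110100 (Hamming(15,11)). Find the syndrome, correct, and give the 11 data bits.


Syndrome = 0: no error detected

Data: 01101110100 (no errors)


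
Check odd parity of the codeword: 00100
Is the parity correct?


Number of 1s: 1

Yes, parity is correct (1 ones)


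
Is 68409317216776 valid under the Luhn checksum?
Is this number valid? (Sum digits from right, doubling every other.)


Luhn sum = 66
66 mod 10 = 6

Invalid (Luhn sum mod 10 = 6)


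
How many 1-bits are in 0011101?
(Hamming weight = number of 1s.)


Counting 1s in 0011101

4


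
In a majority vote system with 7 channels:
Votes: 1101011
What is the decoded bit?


Ones: 5 out of 7
Threshold: 4

1 (5/7 voted 1)


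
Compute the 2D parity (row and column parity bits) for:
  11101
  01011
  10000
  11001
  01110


Row parities: 01111
Column parities: 10001

Row P: 01111, Col P: 10001, Corner: 0


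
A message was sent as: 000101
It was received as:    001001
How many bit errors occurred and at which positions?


XOR: 001100

2 error(s) at position(s): 2, 3


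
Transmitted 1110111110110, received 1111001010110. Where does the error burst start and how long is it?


XOR: 0001110100000

Burst at position 3, length 5


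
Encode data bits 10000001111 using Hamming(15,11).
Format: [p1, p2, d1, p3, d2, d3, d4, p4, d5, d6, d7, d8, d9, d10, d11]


Parity bits: p1=1, p2=1, p3=0, p4=0

111000000001111


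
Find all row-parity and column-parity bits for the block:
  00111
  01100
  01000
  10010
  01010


Row parities: 10100
Column parities: 11011

Row P: 10100, Col P: 11011, Corner: 0


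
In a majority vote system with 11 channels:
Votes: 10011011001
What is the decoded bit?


Ones: 6 out of 11
Threshold: 6

1 (6/11 voted 1)


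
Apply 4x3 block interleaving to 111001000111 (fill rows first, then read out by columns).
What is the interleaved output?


Matrix:
  111
  001
  000
  111
Read columns: 100110011101

100110011101


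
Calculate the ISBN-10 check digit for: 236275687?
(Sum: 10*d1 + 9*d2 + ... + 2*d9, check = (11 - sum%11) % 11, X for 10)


Weighted sum: 238
238 mod 11 = 7

Check digit: 4


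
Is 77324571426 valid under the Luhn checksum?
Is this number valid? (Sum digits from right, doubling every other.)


Luhn sum = 47
47 mod 10 = 7

Invalid (Luhn sum mod 10 = 7)


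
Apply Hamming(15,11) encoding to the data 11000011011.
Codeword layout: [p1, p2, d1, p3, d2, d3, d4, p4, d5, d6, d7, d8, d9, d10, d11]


Parity bits: p1=0, p2=0, p3=0, p4=0

001010000011011


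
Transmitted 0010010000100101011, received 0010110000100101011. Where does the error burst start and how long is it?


XOR: 0000100000000000000

Burst at position 4, length 1


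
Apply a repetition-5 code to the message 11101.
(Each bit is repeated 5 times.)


Each bit -> 5 copies

1111111111111110000011111


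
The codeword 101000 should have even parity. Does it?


Number of 1s: 2

Yes, parity is correct (2 ones)


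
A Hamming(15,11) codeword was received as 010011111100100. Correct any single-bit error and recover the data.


Syndrome = 0: no error detected

Data: 01111100100 (no errors)


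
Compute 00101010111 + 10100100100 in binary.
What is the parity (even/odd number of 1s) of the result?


00101010111 = 343
10100100100 = 1316
Sum = 1659 = 11001111011
1s count = 8

even parity (8 ones in 11001111011)


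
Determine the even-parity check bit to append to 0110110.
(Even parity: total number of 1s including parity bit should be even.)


Number of 1s in data: 4
Parity bit: 0

0


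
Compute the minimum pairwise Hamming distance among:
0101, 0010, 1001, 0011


Comparing all pairs, minimum distance: 1
Can detect 0 errors, correct 0 errors

1


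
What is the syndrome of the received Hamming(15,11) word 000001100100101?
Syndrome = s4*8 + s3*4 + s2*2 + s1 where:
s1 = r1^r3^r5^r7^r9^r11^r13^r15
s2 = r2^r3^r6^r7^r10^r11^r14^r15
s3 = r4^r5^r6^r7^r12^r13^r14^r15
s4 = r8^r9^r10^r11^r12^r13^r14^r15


s1=1, s2=0, s3=0, s4=1

Syndrome = 9 (error at position 9)


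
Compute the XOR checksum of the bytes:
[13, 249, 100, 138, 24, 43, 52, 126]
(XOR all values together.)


XOR chain: 13 ^ 249 ^ 100 ^ 138 ^ 24 ^ 43 ^ 52 ^ 126 = 99

99


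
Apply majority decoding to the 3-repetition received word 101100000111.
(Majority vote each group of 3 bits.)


Groups: 101, 100, 000, 111
Majority votes: 1001

1001


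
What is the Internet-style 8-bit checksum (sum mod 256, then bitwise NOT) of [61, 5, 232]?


Sum = 298 mod 256 = 42
Complement = 213

213


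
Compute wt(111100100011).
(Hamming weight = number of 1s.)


Counting 1s in 111100100011

7


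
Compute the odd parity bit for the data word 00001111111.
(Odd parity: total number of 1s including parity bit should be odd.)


Number of 1s in data: 7
Parity bit: 0

0


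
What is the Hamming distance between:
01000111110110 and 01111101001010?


XOR: 00111010111100
Count of 1s: 8

8


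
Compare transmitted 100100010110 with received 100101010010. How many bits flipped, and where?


XOR: 000001000100

2 error(s) at position(s): 5, 9


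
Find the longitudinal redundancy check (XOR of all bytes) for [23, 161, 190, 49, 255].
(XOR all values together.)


XOR chain: 23 ^ 161 ^ 190 ^ 49 ^ 255 = 198

198


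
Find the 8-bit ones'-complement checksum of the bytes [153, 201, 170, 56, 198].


Sum = 778 mod 256 = 10
Complement = 245

245


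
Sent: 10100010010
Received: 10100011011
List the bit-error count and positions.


XOR: 00000001001

2 error(s) at position(s): 7, 10


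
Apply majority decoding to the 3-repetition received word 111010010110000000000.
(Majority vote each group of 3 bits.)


Groups: 111, 010, 010, 110, 000, 000, 000
Majority votes: 1001000

1001000


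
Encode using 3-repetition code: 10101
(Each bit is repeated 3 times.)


Each bit -> 3 copies

111000111000111


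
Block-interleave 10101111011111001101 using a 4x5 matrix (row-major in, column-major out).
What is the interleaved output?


Matrix:
  10101
  11101
  11110
  01101
Read columns: 11100111111100101101

11100111111100101101


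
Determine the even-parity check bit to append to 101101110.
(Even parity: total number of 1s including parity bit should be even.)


Number of 1s in data: 6
Parity bit: 0

0


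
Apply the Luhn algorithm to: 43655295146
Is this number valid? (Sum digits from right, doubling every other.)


Luhn sum = 51
51 mod 10 = 1

Invalid (Luhn sum mod 10 = 1)


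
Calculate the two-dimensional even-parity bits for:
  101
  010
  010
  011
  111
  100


Row parities: 011011
Column parities: 101

Row P: 011011, Col P: 101, Corner: 0


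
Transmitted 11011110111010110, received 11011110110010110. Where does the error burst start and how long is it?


XOR: 00000000001000000

Burst at position 10, length 1


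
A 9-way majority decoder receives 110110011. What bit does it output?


Ones: 6 out of 9
Threshold: 5

1 (6/9 voted 1)


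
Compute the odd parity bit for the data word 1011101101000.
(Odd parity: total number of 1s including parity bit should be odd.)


Number of 1s in data: 7
Parity bit: 0

0


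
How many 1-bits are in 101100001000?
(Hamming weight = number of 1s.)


Counting 1s in 101100001000

4


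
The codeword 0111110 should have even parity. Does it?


Number of 1s: 5

No, parity error (5 ones)


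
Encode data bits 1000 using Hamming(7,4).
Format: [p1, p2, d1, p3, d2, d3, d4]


Parity bits: p1=1, p2=1, p3=0

1110000


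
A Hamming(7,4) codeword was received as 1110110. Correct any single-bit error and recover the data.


Syndrome = 3: error at position 3

Data: 0110 (corrected bit 3)


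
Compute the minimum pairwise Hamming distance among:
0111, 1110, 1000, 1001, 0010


Comparing all pairs, minimum distance: 1
Can detect 0 errors, correct 0 errors

1


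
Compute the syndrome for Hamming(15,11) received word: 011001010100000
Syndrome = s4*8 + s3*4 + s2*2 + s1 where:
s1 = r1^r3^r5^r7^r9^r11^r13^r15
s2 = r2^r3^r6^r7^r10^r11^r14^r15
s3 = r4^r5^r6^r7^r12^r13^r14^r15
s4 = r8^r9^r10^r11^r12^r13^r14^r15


s1=1, s2=0, s3=1, s4=0

Syndrome = 5 (error at position 5)


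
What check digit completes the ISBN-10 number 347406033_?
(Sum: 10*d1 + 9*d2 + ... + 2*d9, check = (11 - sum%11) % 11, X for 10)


Weighted sum: 195
195 mod 11 = 8

Check digit: 3


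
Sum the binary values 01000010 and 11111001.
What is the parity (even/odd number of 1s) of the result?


01000010 = 66
11111001 = 249
Sum = 315 = 100111011
1s count = 6

even parity (6 ones in 100111011)


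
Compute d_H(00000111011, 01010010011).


XOR: 01010101000
Count of 1s: 4

4


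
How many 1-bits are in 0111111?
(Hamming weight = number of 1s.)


Counting 1s in 0111111

6


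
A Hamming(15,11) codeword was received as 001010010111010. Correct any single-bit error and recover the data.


Syndrome = 13: error at position 13

Data: 11000111110 (corrected bit 13)


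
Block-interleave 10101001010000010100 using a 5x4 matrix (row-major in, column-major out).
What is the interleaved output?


Matrix:
  1010
  1001
  0100
  0001
  0100
Read columns: 11000001011000001010

11000001011000001010


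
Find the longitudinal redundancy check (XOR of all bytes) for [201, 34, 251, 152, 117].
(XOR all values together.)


XOR chain: 201 ^ 34 ^ 251 ^ 152 ^ 117 = 253

253


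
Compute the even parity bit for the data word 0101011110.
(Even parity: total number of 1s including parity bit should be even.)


Number of 1s in data: 6
Parity bit: 0

0


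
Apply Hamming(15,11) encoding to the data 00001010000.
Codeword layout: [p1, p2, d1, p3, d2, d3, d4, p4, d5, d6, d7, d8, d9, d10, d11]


Parity bits: p1=0, p2=1, p3=0, p4=0

010000001010000


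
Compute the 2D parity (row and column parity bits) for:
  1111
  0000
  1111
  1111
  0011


Row parities: 00000
Column parities: 1100

Row P: 00000, Col P: 1100, Corner: 0


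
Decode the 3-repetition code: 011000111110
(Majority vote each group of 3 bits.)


Groups: 011, 000, 111, 110
Majority votes: 1011

1011


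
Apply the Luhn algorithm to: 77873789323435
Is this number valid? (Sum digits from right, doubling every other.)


Luhn sum = 84
84 mod 10 = 4

Invalid (Luhn sum mod 10 = 4)


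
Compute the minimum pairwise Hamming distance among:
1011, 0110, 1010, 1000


Comparing all pairs, minimum distance: 1
Can detect 0 errors, correct 0 errors

1


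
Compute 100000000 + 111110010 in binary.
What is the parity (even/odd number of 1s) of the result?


100000000 = 256
111110010 = 498
Sum = 754 = 1011110010
1s count = 6

even parity (6 ones in 1011110010)


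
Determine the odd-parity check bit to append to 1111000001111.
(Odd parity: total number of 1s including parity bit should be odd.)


Number of 1s in data: 8
Parity bit: 1

1


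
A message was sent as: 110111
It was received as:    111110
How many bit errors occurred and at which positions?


XOR: 001001

2 error(s) at position(s): 2, 5


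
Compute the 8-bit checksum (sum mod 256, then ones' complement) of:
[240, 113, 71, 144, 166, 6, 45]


Sum = 785 mod 256 = 17
Complement = 238

238


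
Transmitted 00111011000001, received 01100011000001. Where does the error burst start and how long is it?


XOR: 01011000000000

Burst at position 1, length 4


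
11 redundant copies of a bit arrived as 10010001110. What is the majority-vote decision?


Ones: 5 out of 11
Threshold: 6

0 (5/11 voted 1)


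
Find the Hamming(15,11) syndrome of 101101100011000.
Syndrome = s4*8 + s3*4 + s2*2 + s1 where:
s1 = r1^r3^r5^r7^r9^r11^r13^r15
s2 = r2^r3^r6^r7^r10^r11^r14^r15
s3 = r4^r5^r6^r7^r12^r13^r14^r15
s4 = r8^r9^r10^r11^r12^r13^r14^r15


s1=0, s2=0, s3=0, s4=0

Syndrome = 0 (no error)


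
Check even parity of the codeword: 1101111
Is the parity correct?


Number of 1s: 6

Yes, parity is correct (6 ones)


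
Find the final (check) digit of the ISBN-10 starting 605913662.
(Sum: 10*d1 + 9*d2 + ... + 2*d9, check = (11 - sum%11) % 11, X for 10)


Weighted sum: 230
230 mod 11 = 10

Check digit: 1


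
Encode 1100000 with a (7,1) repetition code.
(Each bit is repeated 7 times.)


Each bit -> 7 copies

1111111111111100000000000000000000000000000000000


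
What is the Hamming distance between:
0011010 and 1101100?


XOR: 1110110
Count of 1s: 5

5


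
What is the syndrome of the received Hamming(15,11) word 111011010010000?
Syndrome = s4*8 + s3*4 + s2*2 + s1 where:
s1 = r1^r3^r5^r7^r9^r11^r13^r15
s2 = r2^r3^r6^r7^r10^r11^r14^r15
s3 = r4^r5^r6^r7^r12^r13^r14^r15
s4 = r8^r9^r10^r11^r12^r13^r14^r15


s1=0, s2=0, s3=0, s4=0

Syndrome = 0 (no error)


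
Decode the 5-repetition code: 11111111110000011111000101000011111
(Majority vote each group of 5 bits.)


Groups: 11111, 11111, 00000, 11111, 00010, 10000, 11111
Majority votes: 1101001

1101001


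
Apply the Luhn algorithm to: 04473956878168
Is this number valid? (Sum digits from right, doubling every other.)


Luhn sum = 74
74 mod 10 = 4

Invalid (Luhn sum mod 10 = 4)


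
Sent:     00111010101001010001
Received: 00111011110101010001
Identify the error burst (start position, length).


XOR: 00000001011100000000

Burst at position 7, length 5


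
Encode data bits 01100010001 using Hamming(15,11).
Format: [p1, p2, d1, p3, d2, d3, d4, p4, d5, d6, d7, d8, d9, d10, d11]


Parity bits: p1=1, p2=1, p3=1, p4=0

110111000010001


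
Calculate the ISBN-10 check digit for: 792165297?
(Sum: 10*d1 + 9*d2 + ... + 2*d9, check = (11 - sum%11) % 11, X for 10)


Weighted sum: 284
284 mod 11 = 9

Check digit: 2


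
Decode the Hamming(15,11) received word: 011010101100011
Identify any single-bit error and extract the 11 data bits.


Syndrome = 1: error at position 1

Data: 11011100011 (corrected bit 1)


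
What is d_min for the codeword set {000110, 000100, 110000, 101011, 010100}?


Comparing all pairs, minimum distance: 1
Can detect 0 errors, correct 0 errors

1


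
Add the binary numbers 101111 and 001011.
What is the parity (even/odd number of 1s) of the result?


101111 = 47
001011 = 11
Sum = 58 = 111010
1s count = 4

even parity (4 ones in 111010)


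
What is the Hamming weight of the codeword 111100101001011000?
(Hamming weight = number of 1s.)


Counting 1s in 111100101001011000

9


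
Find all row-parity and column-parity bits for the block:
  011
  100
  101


Row parities: 010
Column parities: 010

Row P: 010, Col P: 010, Corner: 1


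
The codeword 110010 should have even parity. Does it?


Number of 1s: 3

No, parity error (3 ones)


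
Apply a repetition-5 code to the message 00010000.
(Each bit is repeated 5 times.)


Each bit -> 5 copies

0000000000000001111100000000000000000000


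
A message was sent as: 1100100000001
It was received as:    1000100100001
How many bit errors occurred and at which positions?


XOR: 0100000100000

2 error(s) at position(s): 1, 7


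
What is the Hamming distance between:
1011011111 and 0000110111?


XOR: 1011101000
Count of 1s: 5

5


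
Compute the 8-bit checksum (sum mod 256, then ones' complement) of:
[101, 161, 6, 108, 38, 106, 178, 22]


Sum = 720 mod 256 = 208
Complement = 47

47


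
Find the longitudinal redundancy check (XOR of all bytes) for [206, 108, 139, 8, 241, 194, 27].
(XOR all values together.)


XOR chain: 206 ^ 108 ^ 139 ^ 8 ^ 241 ^ 194 ^ 27 = 9

9


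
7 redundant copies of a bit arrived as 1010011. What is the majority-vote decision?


Ones: 4 out of 7
Threshold: 4

1 (4/7 voted 1)


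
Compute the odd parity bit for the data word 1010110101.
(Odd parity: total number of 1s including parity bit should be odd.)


Number of 1s in data: 6
Parity bit: 1

1


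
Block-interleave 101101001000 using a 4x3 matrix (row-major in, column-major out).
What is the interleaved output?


Matrix:
  101
  101
  001
  000
Read columns: 110000001110

110000001110


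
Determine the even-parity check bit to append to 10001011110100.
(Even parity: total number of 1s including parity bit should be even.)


Number of 1s in data: 7
Parity bit: 1

1


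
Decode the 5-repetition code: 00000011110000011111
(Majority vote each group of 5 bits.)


Groups: 00000, 01111, 00000, 11111
Majority votes: 0101

0101


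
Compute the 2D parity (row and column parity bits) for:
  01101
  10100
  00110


Row parities: 100
Column parities: 11111

Row P: 100, Col P: 11111, Corner: 1


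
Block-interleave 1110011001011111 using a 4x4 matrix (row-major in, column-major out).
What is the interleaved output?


Matrix:
  1110
  0110
  0101
  1111
Read columns: 1001111111010011

1001111111010011


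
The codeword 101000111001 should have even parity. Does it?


Number of 1s: 6

Yes, parity is correct (6 ones)


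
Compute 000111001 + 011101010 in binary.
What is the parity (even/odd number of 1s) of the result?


000111001 = 57
011101010 = 234
Sum = 291 = 100100011
1s count = 4

even parity (4 ones in 100100011)


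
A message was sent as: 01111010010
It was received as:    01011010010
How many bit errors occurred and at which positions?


XOR: 00100000000

1 error(s) at position(s): 2


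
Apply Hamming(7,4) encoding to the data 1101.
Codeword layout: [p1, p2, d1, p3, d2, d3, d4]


Parity bits: p1=1, p2=0, p3=0

1010101


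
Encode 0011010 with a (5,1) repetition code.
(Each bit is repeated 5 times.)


Each bit -> 5 copies

00000000001111111111000001111100000


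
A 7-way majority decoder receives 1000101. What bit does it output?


Ones: 3 out of 7
Threshold: 4

0 (3/7 voted 1)


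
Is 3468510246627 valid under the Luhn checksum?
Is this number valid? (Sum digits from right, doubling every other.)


Luhn sum = 59
59 mod 10 = 9

Invalid (Luhn sum mod 10 = 9)


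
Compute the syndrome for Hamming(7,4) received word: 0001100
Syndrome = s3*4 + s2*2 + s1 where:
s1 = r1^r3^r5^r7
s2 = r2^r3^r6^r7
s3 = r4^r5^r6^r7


s1=1, s2=0, s3=0

Syndrome = 1 (error at position 1)


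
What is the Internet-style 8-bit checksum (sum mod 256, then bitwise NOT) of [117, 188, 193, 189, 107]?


Sum = 794 mod 256 = 26
Complement = 229

229


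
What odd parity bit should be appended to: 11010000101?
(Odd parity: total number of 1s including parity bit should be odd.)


Number of 1s in data: 5
Parity bit: 0

0


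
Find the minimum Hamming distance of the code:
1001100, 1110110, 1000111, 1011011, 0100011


Comparing all pairs, minimum distance: 3
Can detect 2 errors, correct 1 errors

3


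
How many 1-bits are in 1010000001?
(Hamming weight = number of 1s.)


Counting 1s in 1010000001

3


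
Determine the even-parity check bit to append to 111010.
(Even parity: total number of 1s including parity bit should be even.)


Number of 1s in data: 4
Parity bit: 0

0


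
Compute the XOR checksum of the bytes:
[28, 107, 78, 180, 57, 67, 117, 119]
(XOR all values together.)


XOR chain: 28 ^ 107 ^ 78 ^ 180 ^ 57 ^ 67 ^ 117 ^ 119 = 245

245


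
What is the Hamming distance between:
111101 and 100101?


XOR: 011000
Count of 1s: 2

2


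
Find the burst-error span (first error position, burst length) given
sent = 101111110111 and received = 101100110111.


XOR: 000011000000

Burst at position 4, length 2


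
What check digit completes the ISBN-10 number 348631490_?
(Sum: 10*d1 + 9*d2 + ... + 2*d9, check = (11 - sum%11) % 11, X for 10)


Weighted sum: 238
238 mod 11 = 7

Check digit: 4


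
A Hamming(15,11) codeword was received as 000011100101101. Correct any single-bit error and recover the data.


Syndrome = 0: no error detected

Data: 01110101101 (no errors)


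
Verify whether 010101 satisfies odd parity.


Number of 1s: 3

Yes, parity is correct (3 ones)


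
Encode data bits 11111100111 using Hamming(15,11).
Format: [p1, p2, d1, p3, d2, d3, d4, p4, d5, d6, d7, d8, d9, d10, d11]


Parity bits: p1=0, p2=0, p3=0, p4=1

001011111100111


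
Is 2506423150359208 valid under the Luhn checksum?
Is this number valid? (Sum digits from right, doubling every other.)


Luhn sum = 63
63 mod 10 = 3

Invalid (Luhn sum mod 10 = 3)


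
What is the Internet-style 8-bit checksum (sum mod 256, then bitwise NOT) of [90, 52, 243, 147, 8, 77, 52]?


Sum = 669 mod 256 = 157
Complement = 98

98


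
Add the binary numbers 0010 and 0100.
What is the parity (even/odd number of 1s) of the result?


0010 = 2
0100 = 4
Sum = 6 = 110
1s count = 2

even parity (2 ones in 110)


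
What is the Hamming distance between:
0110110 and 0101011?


XOR: 0011101
Count of 1s: 4

4


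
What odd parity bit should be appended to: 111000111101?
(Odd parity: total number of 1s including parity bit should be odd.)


Number of 1s in data: 8
Parity bit: 1

1


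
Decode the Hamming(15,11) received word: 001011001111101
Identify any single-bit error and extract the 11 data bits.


Syndrome = 6: error at position 6

Data: 11001111101 (corrected bit 6)


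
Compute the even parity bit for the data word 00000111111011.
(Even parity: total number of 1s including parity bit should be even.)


Number of 1s in data: 8
Parity bit: 0

0


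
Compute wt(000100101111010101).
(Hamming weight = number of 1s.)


Counting 1s in 000100101111010101

9


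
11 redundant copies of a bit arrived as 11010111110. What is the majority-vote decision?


Ones: 8 out of 11
Threshold: 6

1 (8/11 voted 1)


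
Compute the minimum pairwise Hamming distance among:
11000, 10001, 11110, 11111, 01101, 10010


Comparing all pairs, minimum distance: 1
Can detect 0 errors, correct 0 errors

1


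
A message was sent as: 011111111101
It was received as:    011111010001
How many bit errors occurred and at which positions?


XOR: 000000101100

3 error(s) at position(s): 6, 8, 9


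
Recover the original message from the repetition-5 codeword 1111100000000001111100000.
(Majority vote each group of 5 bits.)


Groups: 11111, 00000, 00000, 11111, 00000
Majority votes: 10010

10010


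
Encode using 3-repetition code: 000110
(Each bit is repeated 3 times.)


Each bit -> 3 copies

000000000111111000


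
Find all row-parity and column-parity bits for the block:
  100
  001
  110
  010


Row parities: 1101
Column parities: 001

Row P: 1101, Col P: 001, Corner: 1


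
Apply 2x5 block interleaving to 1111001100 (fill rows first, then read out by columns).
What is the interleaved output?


Matrix:
  11110
  01100
Read columns: 1011111000

1011111000


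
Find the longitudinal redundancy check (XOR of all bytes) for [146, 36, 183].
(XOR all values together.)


XOR chain: 146 ^ 36 ^ 183 = 1

1


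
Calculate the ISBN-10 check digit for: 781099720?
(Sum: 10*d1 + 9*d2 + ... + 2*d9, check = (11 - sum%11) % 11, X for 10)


Weighted sum: 283
283 mod 11 = 8

Check digit: 3


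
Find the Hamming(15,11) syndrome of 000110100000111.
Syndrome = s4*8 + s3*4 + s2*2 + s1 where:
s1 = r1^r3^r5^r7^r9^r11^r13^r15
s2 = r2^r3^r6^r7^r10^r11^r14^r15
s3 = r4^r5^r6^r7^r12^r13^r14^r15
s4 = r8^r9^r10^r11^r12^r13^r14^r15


s1=0, s2=1, s3=0, s4=1

Syndrome = 10 (error at position 10)


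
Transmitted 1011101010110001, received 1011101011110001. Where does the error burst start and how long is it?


XOR: 0000000001000000

Burst at position 9, length 1


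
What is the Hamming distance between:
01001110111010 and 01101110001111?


XOR: 00100000110101
Count of 1s: 5

5


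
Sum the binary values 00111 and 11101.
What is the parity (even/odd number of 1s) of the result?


00111 = 7
11101 = 29
Sum = 36 = 100100
1s count = 2

even parity (2 ones in 100100)


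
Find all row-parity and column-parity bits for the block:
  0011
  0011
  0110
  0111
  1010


Row parities: 00010
Column parities: 1011

Row P: 00010, Col P: 1011, Corner: 1


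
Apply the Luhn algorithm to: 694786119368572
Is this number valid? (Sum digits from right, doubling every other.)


Luhn sum = 78
78 mod 10 = 8

Invalid (Luhn sum mod 10 = 8)


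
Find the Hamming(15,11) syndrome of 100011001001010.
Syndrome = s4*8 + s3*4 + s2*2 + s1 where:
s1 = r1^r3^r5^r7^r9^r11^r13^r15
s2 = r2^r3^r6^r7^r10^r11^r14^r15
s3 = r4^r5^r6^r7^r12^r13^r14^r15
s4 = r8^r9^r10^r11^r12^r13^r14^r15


s1=1, s2=0, s3=0, s4=1

Syndrome = 9 (error at position 9)


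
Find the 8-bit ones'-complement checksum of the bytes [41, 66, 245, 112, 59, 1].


Sum = 524 mod 256 = 12
Complement = 243

243


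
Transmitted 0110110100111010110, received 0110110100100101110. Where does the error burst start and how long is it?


XOR: 0000000000011111000

Burst at position 11, length 5


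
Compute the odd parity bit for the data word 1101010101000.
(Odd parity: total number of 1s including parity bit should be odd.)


Number of 1s in data: 6
Parity bit: 1

1


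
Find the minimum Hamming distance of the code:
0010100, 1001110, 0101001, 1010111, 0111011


Comparing all pairs, minimum distance: 2
Can detect 1 errors, correct 0 errors

2


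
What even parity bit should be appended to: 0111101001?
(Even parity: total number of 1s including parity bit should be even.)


Number of 1s in data: 6
Parity bit: 0

0


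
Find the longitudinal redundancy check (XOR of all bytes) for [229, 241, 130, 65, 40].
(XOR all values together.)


XOR chain: 229 ^ 241 ^ 130 ^ 65 ^ 40 = 255

255


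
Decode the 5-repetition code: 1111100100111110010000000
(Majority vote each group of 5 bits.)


Groups: 11111, 00100, 11111, 00100, 00000
Majority votes: 10100

10100


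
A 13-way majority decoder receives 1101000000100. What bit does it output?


Ones: 4 out of 13
Threshold: 7

0 (4/13 voted 1)


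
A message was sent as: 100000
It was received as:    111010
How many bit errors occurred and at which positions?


XOR: 011010

3 error(s) at position(s): 1, 2, 4


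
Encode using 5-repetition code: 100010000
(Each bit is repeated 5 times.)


Each bit -> 5 copies

111110000000000000001111100000000000000000000
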